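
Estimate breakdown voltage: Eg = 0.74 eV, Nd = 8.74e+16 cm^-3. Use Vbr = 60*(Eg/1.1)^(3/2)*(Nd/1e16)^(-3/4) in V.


Step 1: Eg/1.1 = 0.74/1.1 = 0.672727
Step 2: (Eg/1.1)^1.5 = 0.672727^1.5 = 0.551770
Step 3: (Nd/1e16)^(-0.75) = (8.74)^(-0.75) = 0.196728
Step 4: Vbr = 60 * 0.551770 * 0.196728 = 6.5 V

6.5


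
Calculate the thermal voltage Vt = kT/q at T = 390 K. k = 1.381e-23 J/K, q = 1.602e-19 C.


Step 1: kT = 1.381e-23 * 390 = 5.3859e-21 J
Step 2: Vt = kT/q = 5.3859e-21 / 1.602e-19
Step 3: Vt = 0.03362 V

0.03362


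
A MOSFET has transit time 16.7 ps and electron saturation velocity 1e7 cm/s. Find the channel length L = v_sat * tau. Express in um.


Step 1: tau in seconds = 16.7 ps * 1e-12 = 1.6700e-11 s
Step 2: L = v_sat * tau = 1e7 * 1.6700e-11 = 1.6700e-04 cm
Step 3: L in um = 1.6700e-04 * 1e4 = 1.67 um

1.67


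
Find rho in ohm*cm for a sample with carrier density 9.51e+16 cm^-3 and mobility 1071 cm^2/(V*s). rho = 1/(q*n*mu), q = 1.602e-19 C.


Step 1: sigma = q * n * mu = 1.602e-19 * 9.51e+16 * 1071 = 1.63167e+01 S/cm
Step 2: rho = 1 / sigma = 1 / 1.63167e+01 = 0.06129 ohm*cm

0.06129


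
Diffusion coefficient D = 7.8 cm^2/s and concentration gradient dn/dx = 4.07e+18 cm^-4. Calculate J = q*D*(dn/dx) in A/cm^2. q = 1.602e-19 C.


Step 1: J = q * D * (dn/dx)
Step 2: J = 1.602e-19 * 7.8 * 4.07e+18
Step 3: J = 5.09e+00 A/cm^2

5.09e+00


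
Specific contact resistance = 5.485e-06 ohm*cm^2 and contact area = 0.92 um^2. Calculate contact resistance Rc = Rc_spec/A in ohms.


Step 1: Convert area to cm^2: 0.92 um^2 = 9.2000e-09 cm^2
Step 2: Rc = Rc_spec / A = 5.485e-06 / 9.2000e-09
Step 3: Rc = 5.96e+02 ohms

5.96e+02


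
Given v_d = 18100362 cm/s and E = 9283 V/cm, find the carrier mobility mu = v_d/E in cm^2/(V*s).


Step 1: mu = v_d / E
Step 2: mu = 18100362 / 9283
Step 3: mu = 1949.84 cm^2/(V*s)

1949.84


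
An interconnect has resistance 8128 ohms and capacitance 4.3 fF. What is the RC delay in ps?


Step 1: tau = R * C
Step 2: tau = 8128 * 4.3 fF = 8128 * 4.3e-15 F
Step 3: tau = 3.49504e-11 s = 34.9504 ps

34.9504


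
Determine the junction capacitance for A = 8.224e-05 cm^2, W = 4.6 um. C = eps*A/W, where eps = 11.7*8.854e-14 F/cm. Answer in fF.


Step 1: eps_Si = 11.7 * 8.854e-14 = 1.035918e-12 F/cm
Step 2: W in cm = 4.6 * 1e-4 = 4.60e-04 cm
Step 3: C = 1.035918e-12 * 8.224e-05 / 4.60e-04 = 1.852041e-13 F
Step 4: C = 185.2 fF

185.2


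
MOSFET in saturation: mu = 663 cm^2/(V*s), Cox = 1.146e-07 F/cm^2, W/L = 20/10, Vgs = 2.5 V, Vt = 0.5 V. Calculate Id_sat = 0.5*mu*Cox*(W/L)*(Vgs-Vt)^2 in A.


Step 1: Overdrive voltage Vov = Vgs - Vt = 2.5 - 0.5 = 2.0 V
Step 2: W/L = 20/10 = 2
Step 3: Id = 0.5 * 663 * 1.146e-07 * 2 * 2.0^2
Step 4: Id = 3.04e-04 A

3.04e-04


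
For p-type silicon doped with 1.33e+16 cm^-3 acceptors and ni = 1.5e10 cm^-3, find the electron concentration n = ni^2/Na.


Step 1: Majority hole concentration p ≈ Na = 1.33e+16 cm^-3
Step 2: n = ni^2 / Na = (1.5e10)^2 / 1.33e+16
Step 3: n = 1.69e+04 cm^-3

1.69e+04


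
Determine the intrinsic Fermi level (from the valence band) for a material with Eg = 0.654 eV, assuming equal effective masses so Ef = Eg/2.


Step 1: For an intrinsic semiconductor, the Fermi level sits at midgap.
Step 2: Ef = Eg / 2 = 0.654 / 2 = 0.327 eV

0.327


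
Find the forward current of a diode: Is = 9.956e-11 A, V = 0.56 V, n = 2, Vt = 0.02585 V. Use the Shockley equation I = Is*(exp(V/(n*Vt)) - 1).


Step 1: V/(n*Vt) = 0.56/(2*0.02585) = 10.8317
Step 2: exp(10.8317) = 5.0600e+04
Step 3: I = 9.956e-11 * (5.0600e+04 - 1) = 5.04e-06 A

5.04e-06


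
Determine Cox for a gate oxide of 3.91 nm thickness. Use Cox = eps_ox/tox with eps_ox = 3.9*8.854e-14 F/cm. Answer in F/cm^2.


Step 1: eps_ox = 3.9 * 8.854e-14 = 3.45306e-13 F/cm
Step 2: tox in cm = 3.91 nm * 1e-7 = 3.9100e-07 cm
Step 3: Cox = 3.45306e-13 / 3.9100e-07 = 8.83e-07 F/cm^2

8.83e-07


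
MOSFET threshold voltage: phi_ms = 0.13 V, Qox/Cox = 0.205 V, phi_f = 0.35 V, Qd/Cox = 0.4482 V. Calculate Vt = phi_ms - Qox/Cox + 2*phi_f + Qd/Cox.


Step 1: Vt = phi_ms - Qox/Cox + 2*phi_f + Qd/Cox
Step 2: Vt = 0.13 - 0.205 + 2*0.35 + 0.4482
Step 3: Vt = 0.13 - 0.205 + 0.7 + 0.4482
Step 4: Vt = 1.0732 V

1.0732


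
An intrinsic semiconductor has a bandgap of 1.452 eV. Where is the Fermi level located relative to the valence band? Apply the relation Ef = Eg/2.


Step 1: For an intrinsic semiconductor, the Fermi level sits at midgap.
Step 2: Ef = Eg / 2 = 1.452 / 2 = 0.726 eV

0.726


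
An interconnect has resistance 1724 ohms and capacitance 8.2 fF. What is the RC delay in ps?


Step 1: tau = R * C
Step 2: tau = 1724 * 8.2 fF = 1724 * 8.2e-15 F
Step 3: tau = 1.41368e-11 s = 14.1368 ps

14.1368


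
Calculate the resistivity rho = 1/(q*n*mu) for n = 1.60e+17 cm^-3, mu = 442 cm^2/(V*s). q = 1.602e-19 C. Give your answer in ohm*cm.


Step 1: sigma = q * n * mu = 1.602e-19 * 1.60e+17 * 442 = 1.13293e+01 S/cm
Step 2: rho = 1 / sigma = 1 / 1.13293e+01 = 0.08827 ohm*cm

0.08827


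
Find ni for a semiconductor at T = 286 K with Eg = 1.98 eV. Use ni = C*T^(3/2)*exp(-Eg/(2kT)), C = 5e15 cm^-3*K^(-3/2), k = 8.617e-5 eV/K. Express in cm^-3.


Step 1: Compute kT = 8.617e-5 * 286 = 0.02464462 eV
Step 2: Exponent = -Eg/(2kT) = -1.98/(2*0.02464462) = -40.17104
Step 3: T^(3/2) = 286^1.5 = 4836.70
Step 4: ni = 5e15 * 4836.70 * exp(-40.17104) = 8.66e+01 cm^-3

8.66e+01


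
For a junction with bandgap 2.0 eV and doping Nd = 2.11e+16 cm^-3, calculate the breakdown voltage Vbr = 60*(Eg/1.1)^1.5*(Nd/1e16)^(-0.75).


Step 1: Eg/1.1 = 2.0/1.1 = 1.818182
Step 2: (Eg/1.1)^1.5 = 1.818182^1.5 = 2.451636
Step 3: (Nd/1e16)^(-0.75) = (2.11)^(-0.75) = 0.571200
Step 4: Vbr = 60 * 2.451636 * 0.571200 = 84.0 V

84.0


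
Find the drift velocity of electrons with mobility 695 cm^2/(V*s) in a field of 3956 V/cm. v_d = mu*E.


Step 1: v_d = mu * E
Step 2: v_d = 695 * 3956 = 2749420
Step 3: v_d = 2.75e+06 cm/s

2.75e+06


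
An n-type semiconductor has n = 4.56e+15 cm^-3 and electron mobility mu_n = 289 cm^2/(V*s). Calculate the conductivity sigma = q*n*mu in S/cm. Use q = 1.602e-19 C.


Step 1: sigma = q * n * mu
Step 2: sigma = 1.602e-19 * 4.56e+15 * 289
Step 3: sigma = 2.111e-01 S/cm

2.111e-01


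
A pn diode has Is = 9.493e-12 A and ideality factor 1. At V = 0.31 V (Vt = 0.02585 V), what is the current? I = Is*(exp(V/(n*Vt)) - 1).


Step 1: V/(n*Vt) = 0.31/(1*0.02585) = 11.9923
Step 2: exp(11.9923) = 1.6151e+05
Step 3: I = 9.493e-12 * (1.6151e+05 - 1) = 1.53e-06 A

1.53e-06


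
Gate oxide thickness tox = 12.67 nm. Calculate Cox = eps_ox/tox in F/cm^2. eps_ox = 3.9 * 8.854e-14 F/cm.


Step 1: eps_ox = 3.9 * 8.854e-14 = 3.45306e-13 F/cm
Step 2: tox in cm = 12.67 nm * 1e-7 = 1.2670e-06 cm
Step 3: Cox = 3.45306e-13 / 1.2670e-06 = 2.73e-07 F/cm^2

2.73e-07


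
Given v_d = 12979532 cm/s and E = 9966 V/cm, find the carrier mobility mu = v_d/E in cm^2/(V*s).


Step 1: mu = v_d / E
Step 2: mu = 12979532 / 9966
Step 3: mu = 1302.38 cm^2/(V*s)

1302.38


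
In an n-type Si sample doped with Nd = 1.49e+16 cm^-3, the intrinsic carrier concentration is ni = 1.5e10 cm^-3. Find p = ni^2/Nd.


Step 1: Since Nd >> ni, n ≈ Nd = 1.49e+16 cm^-3
Step 2: p = ni^2 / n = (1.5e10)^2 / 1.49e+16
Step 3: p = 2.25e20 / 1.49e+16 = 1.51e+04 cm^-3

1.51e+04


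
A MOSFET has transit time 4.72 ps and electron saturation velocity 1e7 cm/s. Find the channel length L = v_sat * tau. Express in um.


Step 1: tau in seconds = 4.72 ps * 1e-12 = 4.7200e-12 s
Step 2: L = v_sat * tau = 1e7 * 4.7200e-12 = 4.7200e-05 cm
Step 3: L in um = 4.7200e-05 * 1e4 = 0.472 um

0.472


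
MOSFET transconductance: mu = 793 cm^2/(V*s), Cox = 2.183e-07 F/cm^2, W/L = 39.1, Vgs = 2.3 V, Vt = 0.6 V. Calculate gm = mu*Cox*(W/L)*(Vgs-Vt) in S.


Step 1: Vov = Vgs - Vt = 2.3 - 0.6 = 1.7 V
Step 2: gm = mu * Cox * (W/L) * Vov
Step 3: gm = 793 * 2.183e-07 * 39.1 * 1.7 = 1.15e-02 S

1.15e-02


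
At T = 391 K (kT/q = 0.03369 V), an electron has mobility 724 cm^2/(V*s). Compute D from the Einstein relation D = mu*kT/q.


Step 1: D = mu * (kT/q)
Step 2: D = 724 * 0.03369
Step 3: D = 24.39 cm^2/s

24.39


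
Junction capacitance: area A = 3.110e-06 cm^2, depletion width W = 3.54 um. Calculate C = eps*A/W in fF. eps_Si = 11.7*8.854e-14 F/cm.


Step 1: eps_Si = 11.7 * 8.854e-14 = 1.035918e-12 F/cm
Step 2: W in cm = 3.54 * 1e-4 = 3.54e-04 cm
Step 3: C = 1.035918e-12 * 3.110e-06 / 3.54e-04 = 9.100862e-15 F
Step 4: C = 9.1 fF

9.1


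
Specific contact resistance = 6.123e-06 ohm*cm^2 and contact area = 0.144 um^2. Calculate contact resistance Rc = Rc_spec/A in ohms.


Step 1: Convert area to cm^2: 0.144 um^2 = 1.4400e-09 cm^2
Step 2: Rc = Rc_spec / A = 6.123e-06 / 1.4400e-09
Step 3: Rc = 4.25e+03 ohms

4.25e+03


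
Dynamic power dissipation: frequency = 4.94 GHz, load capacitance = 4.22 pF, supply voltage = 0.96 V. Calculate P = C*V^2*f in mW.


Step 1: V^2 = 0.96^2 = 0.9216 V^2
Step 2: P = C*V^2*f = 4.22e-12 F * 0.9216 * 4.94e9 Hz
Step 3: P = 1.921241088e-02 W
Step 4: P = 19.212 mW

19.212


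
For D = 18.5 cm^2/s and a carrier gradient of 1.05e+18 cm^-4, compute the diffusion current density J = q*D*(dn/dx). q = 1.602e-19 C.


Step 1: J = q * D * (dn/dx)
Step 2: J = 1.602e-19 * 18.5 * 1.05e+18
Step 3: J = 3.11e+00 A/cm^2

3.11e+00


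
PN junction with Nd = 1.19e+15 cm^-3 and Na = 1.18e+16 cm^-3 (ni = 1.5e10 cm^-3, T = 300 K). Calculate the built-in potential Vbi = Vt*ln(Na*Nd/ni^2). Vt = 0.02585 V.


Step 1: Compute Na*Nd/ni^2 = 1.18e+16 * 1.19e+15 / (1.5e10)^2 = 6.2409e+10
Step 2: ln(6.2409e+10) = 24.8570
Step 3: Vbi = 0.02585 * 24.8570 = 0.643 V

0.643


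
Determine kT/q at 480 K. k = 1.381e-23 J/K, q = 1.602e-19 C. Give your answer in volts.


Step 1: kT = 1.381e-23 * 480 = 6.6288e-21 J
Step 2: Vt = kT/q = 6.6288e-21 / 1.602e-19
Step 3: Vt = 0.04138 V

0.04138


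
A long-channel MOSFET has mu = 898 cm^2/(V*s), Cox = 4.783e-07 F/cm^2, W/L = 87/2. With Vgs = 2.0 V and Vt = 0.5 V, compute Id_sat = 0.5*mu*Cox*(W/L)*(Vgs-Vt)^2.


Step 1: Overdrive voltage Vov = Vgs - Vt = 2.0 - 0.5 = 1.5 V
Step 2: W/L = 87/2 = 43.5
Step 3: Id = 0.5 * 898 * 4.783e-07 * 43.5 * 1.5^2
Step 4: Id = 2.10e-02 A

2.10e-02


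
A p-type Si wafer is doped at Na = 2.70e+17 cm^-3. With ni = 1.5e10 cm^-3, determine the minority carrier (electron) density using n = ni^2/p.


Step 1: Majority hole concentration p ≈ Na = 2.70e+17 cm^-3
Step 2: n = ni^2 / Na = (1.5e10)^2 / 2.70e+17
Step 3: n = 8.33e+02 cm^-3

8.33e+02


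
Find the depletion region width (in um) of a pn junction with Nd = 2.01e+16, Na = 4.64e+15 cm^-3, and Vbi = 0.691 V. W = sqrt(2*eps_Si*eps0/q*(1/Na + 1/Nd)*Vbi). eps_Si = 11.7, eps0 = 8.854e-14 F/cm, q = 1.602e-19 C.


Step 1: 1/Na + 1/Nd = 1/4.64e+15 + 1/2.01e+16 = 2.65268e-16
Step 2: 2*eps*eps0/q = 2*11.7*8.854e-14/1.602e-19 = 1.293281e+07
Step 3: W^2 = 1.293281e+07 * 2.65268e-16 * 0.691 = 2.37059e-09
Step 4: W = sqrt(2.37059e-09) = 4.869e-05 cm = 0.4869 um

0.4869


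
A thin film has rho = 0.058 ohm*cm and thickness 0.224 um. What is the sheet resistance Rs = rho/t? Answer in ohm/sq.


Step 1: Convert thickness to cm: t = 0.224 um = 2.2400e-05 cm
Step 2: Rs = rho / t = 0.058 / 2.2400e-05
Step 3: Rs = 2589.3 ohm/sq

2589.3


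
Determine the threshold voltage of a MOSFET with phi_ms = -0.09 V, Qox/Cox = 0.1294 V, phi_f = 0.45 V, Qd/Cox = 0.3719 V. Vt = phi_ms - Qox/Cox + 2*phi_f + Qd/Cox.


Step 1: Vt = phi_ms - Qox/Cox + 2*phi_f + Qd/Cox
Step 2: Vt = -0.09 - 0.1294 + 2*0.45 + 0.3719
Step 3: Vt = -0.09 - 0.1294 + 0.9 + 0.3719
Step 4: Vt = 1.0525 V

1.0525


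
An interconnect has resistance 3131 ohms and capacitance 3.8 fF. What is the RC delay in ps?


Step 1: tau = R * C
Step 2: tau = 3131 * 3.8 fF = 3131 * 3.8e-15 F
Step 3: tau = 1.18978e-11 s = 11.8978 ps

11.8978


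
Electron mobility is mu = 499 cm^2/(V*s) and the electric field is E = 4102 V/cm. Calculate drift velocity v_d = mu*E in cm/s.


Step 1: v_d = mu * E
Step 2: v_d = 499 * 4102 = 2046898
Step 3: v_d = 2.05e+06 cm/s

2.05e+06


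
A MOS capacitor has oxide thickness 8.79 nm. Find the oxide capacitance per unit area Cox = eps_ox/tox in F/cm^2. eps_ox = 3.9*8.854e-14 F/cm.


Step 1: eps_ox = 3.9 * 8.854e-14 = 3.45306e-13 F/cm
Step 2: tox in cm = 8.79 nm * 1e-7 = 8.7900e-07 cm
Step 3: Cox = 3.45306e-13 / 8.7900e-07 = 3.93e-07 F/cm^2

3.93e-07


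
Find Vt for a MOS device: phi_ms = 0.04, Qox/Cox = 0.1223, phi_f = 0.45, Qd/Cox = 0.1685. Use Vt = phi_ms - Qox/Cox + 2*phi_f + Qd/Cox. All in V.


Step 1: Vt = phi_ms - Qox/Cox + 2*phi_f + Qd/Cox
Step 2: Vt = 0.04 - 0.1223 + 2*0.45 + 0.1685
Step 3: Vt = 0.04 - 0.1223 + 0.9 + 0.1685
Step 4: Vt = 0.9862 V

0.9862


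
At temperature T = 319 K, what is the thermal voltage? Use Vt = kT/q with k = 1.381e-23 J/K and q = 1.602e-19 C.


Step 1: kT = 1.381e-23 * 319 = 4.40539e-21 J
Step 2: Vt = kT/q = 4.40539e-21 / 1.602e-19
Step 3: Vt = 0.0275 V

0.0275


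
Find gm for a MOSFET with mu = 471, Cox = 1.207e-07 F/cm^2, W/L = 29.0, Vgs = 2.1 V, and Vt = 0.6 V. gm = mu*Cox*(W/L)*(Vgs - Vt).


Step 1: Vov = Vgs - Vt = 2.1 - 0.6 = 1.5 V
Step 2: gm = mu * Cox * (W/L) * Vov
Step 3: gm = 471 * 1.207e-07 * 29.0 * 1.5 = 2.47e-03 S

2.47e-03


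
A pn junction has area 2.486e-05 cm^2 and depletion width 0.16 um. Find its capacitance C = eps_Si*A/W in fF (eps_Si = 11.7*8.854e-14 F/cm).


Step 1: eps_Si = 11.7 * 8.854e-14 = 1.035918e-12 F/cm
Step 2: W in cm = 0.16 * 1e-4 = 1.60e-05 cm
Step 3: C = 1.035918e-12 * 2.486e-05 / 1.60e-05 = 1.609558e-12 F
Step 4: C = 1609.56 fF

1609.56


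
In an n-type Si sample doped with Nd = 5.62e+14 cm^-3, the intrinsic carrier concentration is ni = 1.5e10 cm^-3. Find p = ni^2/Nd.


Step 1: Since Nd >> ni, n ≈ Nd = 5.62e+14 cm^-3
Step 2: p = ni^2 / n = (1.5e10)^2 / 5.62e+14
Step 3: p = 2.25e20 / 5.62e+14 = 4.00e+05 cm^-3

4.00e+05


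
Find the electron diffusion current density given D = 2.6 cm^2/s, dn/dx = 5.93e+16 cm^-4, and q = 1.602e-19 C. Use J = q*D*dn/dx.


Step 1: J = q * D * (dn/dx)
Step 2: J = 1.602e-19 * 2.6 * 5.93e+16
Step 3: J = 2.47e-02 A/cm^2

2.47e-02


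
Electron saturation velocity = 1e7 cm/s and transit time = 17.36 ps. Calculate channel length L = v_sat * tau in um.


Step 1: tau in seconds = 17.36 ps * 1e-12 = 1.7360e-11 s
Step 2: L = v_sat * tau = 1e7 * 1.7360e-11 = 1.7360e-04 cm
Step 3: L in um = 1.7360e-04 * 1e4 = 1.736 um

1.736


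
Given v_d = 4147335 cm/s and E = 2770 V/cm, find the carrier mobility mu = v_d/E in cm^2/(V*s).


Step 1: mu = v_d / E
Step 2: mu = 4147335 / 2770
Step 3: mu = 1497.23 cm^2/(V*s)

1497.23


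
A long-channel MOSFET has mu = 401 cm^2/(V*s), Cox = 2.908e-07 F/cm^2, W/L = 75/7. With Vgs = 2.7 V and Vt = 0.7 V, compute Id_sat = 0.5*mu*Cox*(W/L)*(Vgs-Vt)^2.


Step 1: Overdrive voltage Vov = Vgs - Vt = 2.7 - 0.7 = 2.0 V
Step 2: W/L = 75/7 = 10.7143
Step 3: Id = 0.5 * 401 * 2.908e-07 * 10.7143 * 2.0^2
Step 4: Id = 2.50e-03 A

2.50e-03


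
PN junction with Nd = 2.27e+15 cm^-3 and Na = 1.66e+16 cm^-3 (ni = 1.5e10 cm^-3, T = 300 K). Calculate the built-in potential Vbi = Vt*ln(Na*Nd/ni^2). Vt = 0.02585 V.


Step 1: Compute Na*Nd/ni^2 = 1.66e+16 * 2.27e+15 / (1.5e10)^2 = 1.6748e+11
Step 2: ln(1.6748e+11) = 25.8441
Step 3: Vbi = 0.02585 * 25.8441 = 0.668 V

0.668


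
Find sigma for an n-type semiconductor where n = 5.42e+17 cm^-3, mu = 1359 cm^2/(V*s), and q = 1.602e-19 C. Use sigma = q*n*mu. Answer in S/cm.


Step 1: sigma = q * n * mu
Step 2: sigma = 1.602e-19 * 5.42e+17 * 1359
Step 3: sigma = 1.180e+02 S/cm

1.180e+02


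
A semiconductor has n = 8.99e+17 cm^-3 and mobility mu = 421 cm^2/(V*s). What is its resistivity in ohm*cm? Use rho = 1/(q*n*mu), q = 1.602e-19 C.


Step 1: sigma = q * n * mu = 1.602e-19 * 8.99e+17 * 421 = 6.06323e+01 S/cm
Step 2: rho = 1 / sigma = 1 / 6.06323e+01 = 0.01649 ohm*cm

0.01649


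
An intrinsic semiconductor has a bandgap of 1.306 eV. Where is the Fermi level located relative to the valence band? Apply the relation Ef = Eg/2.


Step 1: For an intrinsic semiconductor, the Fermi level sits at midgap.
Step 2: Ef = Eg / 2 = 1.306 / 2 = 0.653 eV

0.653


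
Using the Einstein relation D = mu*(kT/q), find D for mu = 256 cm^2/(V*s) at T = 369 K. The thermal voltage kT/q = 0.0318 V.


Step 1: D = mu * (kT/q)
Step 2: D = 256 * 0.0318
Step 3: D = 8.14 cm^2/s

8.14


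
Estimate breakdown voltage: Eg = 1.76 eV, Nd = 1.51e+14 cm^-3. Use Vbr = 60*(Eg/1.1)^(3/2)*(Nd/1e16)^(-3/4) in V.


Step 1: Eg/1.1 = 1.76/1.1 = 1.600000
Step 2: (Eg/1.1)^1.5 = 1.600000^1.5 = 2.023858
Step 3: (Nd/1e16)^(-0.75) = (0.0151)^(-0.75) = 23.214925
Step 4: Vbr = 60 * 2.023858 * 23.214925 = 2819.0 V

2819.0


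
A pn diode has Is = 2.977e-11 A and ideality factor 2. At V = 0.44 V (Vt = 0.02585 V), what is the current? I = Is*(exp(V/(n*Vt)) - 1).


Step 1: V/(n*Vt) = 0.44/(2*0.02585) = 8.5106
Step 2: exp(8.5106) = 4.9671e+03
Step 3: I = 2.977e-11 * (4.9671e+03 - 1) = 1.48e-07 A

1.48e-07


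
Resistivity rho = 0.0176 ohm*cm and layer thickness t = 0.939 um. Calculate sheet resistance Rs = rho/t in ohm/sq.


Step 1: Convert thickness to cm: t = 0.939 um = 9.3900e-05 cm
Step 2: Rs = rho / t = 0.0176 / 9.3900e-05
Step 3: Rs = 187.4 ohm/sq

187.4


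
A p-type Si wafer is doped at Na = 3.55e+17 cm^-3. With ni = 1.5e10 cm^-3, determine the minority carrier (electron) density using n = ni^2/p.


Step 1: Majority hole concentration p ≈ Na = 3.55e+17 cm^-3
Step 2: n = ni^2 / Na = (1.5e10)^2 / 3.55e+17
Step 3: n = 6.34e+02 cm^-3

6.34e+02


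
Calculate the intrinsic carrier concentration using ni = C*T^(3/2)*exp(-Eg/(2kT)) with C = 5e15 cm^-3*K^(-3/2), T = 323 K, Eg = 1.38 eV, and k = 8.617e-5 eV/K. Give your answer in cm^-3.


Step 1: Compute kT = 8.617e-5 * 323 = 0.02783291 eV
Step 2: Exponent = -Eg/(2kT) = -1.38/(2*0.02783291) = -24.79080
Step 3: T^(3/2) = 323^1.5 = 5805.02
Step 4: ni = 5e15 * 5805.02 * exp(-24.79080) = 4.97e+08 cm^-3

4.97e+08


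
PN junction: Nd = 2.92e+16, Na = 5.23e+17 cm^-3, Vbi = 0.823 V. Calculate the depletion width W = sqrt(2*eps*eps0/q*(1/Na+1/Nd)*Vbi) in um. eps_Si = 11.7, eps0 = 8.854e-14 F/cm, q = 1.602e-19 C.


Step 1: 1/Na + 1/Nd = 1/5.23e+17 + 1/2.92e+16 = 3.61586e-17
Step 2: 2*eps*eps0/q = 2*11.7*8.854e-14/1.602e-19 = 1.293281e+07
Step 3: W^2 = 1.293281e+07 * 3.61586e-17 * 0.823 = 3.84861e-10
Step 4: W = sqrt(3.84861e-10) = 1.962e-05 cm = 0.1962 um

0.1962


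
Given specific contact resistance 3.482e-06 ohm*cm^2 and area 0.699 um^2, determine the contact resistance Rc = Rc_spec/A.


Step 1: Convert area to cm^2: 0.699 um^2 = 6.9900e-09 cm^2
Step 2: Rc = Rc_spec / A = 3.482e-06 / 6.9900e-09
Step 3: Rc = 4.98e+02 ohms

4.98e+02


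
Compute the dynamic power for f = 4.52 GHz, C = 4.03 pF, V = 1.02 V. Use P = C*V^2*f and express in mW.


Step 1: V^2 = 1.02^2 = 1.0404 V^2
Step 2: P = C*V^2*f = 4.03e-12 F * 1.0404 * 4.52e9 Hz
Step 3: P = 1.895151024e-02 W
Step 4: P = 18.952 mW

18.952


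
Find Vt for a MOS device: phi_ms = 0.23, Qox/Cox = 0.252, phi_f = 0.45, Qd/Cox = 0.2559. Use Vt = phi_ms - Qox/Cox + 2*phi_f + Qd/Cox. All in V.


Step 1: Vt = phi_ms - Qox/Cox + 2*phi_f + Qd/Cox
Step 2: Vt = 0.23 - 0.252 + 2*0.45 + 0.2559
Step 3: Vt = 0.23 - 0.252 + 0.9 + 0.2559
Step 4: Vt = 1.1339 V

1.1339


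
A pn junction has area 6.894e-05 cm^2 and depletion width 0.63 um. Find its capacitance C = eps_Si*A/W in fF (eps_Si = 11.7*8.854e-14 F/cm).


Step 1: eps_Si = 11.7 * 8.854e-14 = 1.035918e-12 F/cm
Step 2: W in cm = 0.63 * 1e-4 = 6.30e-05 cm
Step 3: C = 1.035918e-12 * 6.894e-05 / 6.30e-05 = 1.133590e-12 F
Step 4: C = 1133.59 fF

1133.59


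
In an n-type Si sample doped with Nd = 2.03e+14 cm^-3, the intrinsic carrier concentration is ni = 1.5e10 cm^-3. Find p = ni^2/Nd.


Step 1: Since Nd >> ni, n ≈ Nd = 2.03e+14 cm^-3
Step 2: p = ni^2 / n = (1.5e10)^2 / 2.03e+14
Step 3: p = 2.25e20 / 2.03e+14 = 1.11e+06 cm^-3

1.11e+06


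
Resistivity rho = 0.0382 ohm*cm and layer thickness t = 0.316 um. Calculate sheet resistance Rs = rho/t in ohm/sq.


Step 1: Convert thickness to cm: t = 0.316 um = 3.1600e-05 cm
Step 2: Rs = rho / t = 0.0382 / 3.1600e-05
Step 3: Rs = 1208.9 ohm/sq

1208.9


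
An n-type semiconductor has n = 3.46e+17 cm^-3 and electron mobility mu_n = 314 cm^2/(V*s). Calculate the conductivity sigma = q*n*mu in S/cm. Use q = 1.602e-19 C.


Step 1: sigma = q * n * mu
Step 2: sigma = 1.602e-19 * 3.46e+17 * 314
Step 3: sigma = 1.740e+01 S/cm

1.740e+01


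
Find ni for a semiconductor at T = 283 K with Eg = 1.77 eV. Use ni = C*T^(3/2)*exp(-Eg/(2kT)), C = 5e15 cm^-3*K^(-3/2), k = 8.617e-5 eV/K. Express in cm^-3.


Step 1: Compute kT = 8.617e-5 * 283 = 0.02438611 eV
Step 2: Exponent = -Eg/(2kT) = -1.77/(2*0.02438611) = -36.29115
Step 3: T^(3/2) = 283^1.5 = 4760.80
Step 4: ni = 5e15 * 4760.80 * exp(-36.29115) = 4.13e+03 cm^-3

4.13e+03


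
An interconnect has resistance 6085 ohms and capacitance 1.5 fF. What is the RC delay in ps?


Step 1: tau = R * C
Step 2: tau = 6085 * 1.5 fF = 6085 * 1.5e-15 F
Step 3: tau = 9.1275e-12 s = 9.1275 ps

9.1275


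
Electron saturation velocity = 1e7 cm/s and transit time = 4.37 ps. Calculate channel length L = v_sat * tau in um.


Step 1: tau in seconds = 4.37 ps * 1e-12 = 4.3700e-12 s
Step 2: L = v_sat * tau = 1e7 * 4.3700e-12 = 4.3700e-05 cm
Step 3: L in um = 4.3700e-05 * 1e4 = 0.437 um

0.437


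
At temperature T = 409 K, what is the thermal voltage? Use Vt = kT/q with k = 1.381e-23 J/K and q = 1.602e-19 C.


Step 1: kT = 1.381e-23 * 409 = 5.64829e-21 J
Step 2: Vt = kT/q = 5.64829e-21 / 1.602e-19
Step 3: Vt = 0.03526 V

0.03526


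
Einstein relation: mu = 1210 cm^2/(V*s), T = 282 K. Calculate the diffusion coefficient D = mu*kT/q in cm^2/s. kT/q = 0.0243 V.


Step 1: D = mu * (kT/q)
Step 2: D = 1210 * 0.0243
Step 3: D = 29.4 cm^2/s

29.4


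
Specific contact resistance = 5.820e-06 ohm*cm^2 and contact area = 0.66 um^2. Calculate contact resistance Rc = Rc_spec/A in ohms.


Step 1: Convert area to cm^2: 0.66 um^2 = 6.6000e-09 cm^2
Step 2: Rc = Rc_spec / A = 5.820e-06 / 6.6000e-09
Step 3: Rc = 8.82e+02 ohms

8.82e+02


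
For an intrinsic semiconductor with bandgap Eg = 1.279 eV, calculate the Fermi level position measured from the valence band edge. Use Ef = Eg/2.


Step 1: For an intrinsic semiconductor, the Fermi level sits at midgap.
Step 2: Ef = Eg / 2 = 1.279 / 2 = 0.6395 eV

0.6395


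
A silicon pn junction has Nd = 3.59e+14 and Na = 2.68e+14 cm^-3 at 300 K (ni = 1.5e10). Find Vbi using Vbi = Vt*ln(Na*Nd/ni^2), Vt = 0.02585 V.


Step 1: Compute Na*Nd/ni^2 = 2.68e+14 * 3.59e+14 / (1.5e10)^2 = 4.2761e+08
Step 2: ln(4.2761e+08) = 19.8737
Step 3: Vbi = 0.02585 * 19.8737 = 0.514 V

0.514


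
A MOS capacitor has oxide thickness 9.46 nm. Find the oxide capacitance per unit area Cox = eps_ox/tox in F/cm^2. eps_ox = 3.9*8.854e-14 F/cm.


Step 1: eps_ox = 3.9 * 8.854e-14 = 3.45306e-13 F/cm
Step 2: tox in cm = 9.46 nm * 1e-7 = 9.4600e-07 cm
Step 3: Cox = 3.45306e-13 / 9.4600e-07 = 3.65e-07 F/cm^2

3.65e-07


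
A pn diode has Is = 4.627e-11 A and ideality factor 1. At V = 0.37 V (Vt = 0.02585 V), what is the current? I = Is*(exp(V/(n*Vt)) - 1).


Step 1: V/(n*Vt) = 0.37/(1*0.02585) = 14.3133
Step 2: exp(14.3133) = 1.6451e+06
Step 3: I = 4.627e-11 * (1.6451e+06 - 1) = 7.61e-05 A

7.61e-05


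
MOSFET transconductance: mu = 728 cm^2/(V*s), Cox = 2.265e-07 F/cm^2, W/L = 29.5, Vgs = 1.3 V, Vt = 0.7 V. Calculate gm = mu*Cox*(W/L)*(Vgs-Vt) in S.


Step 1: Vov = Vgs - Vt = 1.3 - 0.7 = 0.6 V
Step 2: gm = mu * Cox * (W/L) * Vov
Step 3: gm = 728 * 2.265e-07 * 29.5 * 0.6 = 2.92e-03 S

2.92e-03


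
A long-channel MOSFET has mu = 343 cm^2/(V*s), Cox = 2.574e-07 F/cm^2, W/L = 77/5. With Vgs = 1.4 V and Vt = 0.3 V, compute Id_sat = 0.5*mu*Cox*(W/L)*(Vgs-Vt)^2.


Step 1: Overdrive voltage Vov = Vgs - Vt = 1.4 - 0.3 = 1.1 V
Step 2: W/L = 77/5 = 15.4
Step 3: Id = 0.5 * 343 * 2.574e-07 * 15.4 * 1.1^2
Step 4: Id = 8.23e-04 A

8.23e-04


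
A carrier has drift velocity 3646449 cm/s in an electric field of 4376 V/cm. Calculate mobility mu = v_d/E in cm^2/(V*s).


Step 1: mu = v_d / E
Step 2: mu = 3646449 / 4376
Step 3: mu = 833.28 cm^2/(V*s)

833.28


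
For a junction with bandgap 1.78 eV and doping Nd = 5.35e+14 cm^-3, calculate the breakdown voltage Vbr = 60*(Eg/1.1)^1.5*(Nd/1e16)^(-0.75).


Step 1: Eg/1.1 = 1.78/1.1 = 1.618182
Step 2: (Eg/1.1)^1.5 = 1.618182^1.5 = 2.058453
Step 3: (Nd/1e16)^(-0.75) = (0.0535)^(-0.75) = 8.989482
Step 4: Vbr = 60 * 2.058453 * 8.989482 = 1110.3 V

1110.3


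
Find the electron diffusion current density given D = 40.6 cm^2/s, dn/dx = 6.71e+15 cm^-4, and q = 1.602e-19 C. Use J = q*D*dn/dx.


Step 1: J = q * D * (dn/dx)
Step 2: J = 1.602e-19 * 40.6 * 6.71e+15
Step 3: J = 4.36e-02 A/cm^2

4.36e-02


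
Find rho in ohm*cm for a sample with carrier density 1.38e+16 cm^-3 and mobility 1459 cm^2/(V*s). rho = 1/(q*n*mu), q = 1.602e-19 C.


Step 1: sigma = q * n * mu = 1.602e-19 * 1.38e+16 * 1459 = 3.22550e+00 S/cm
Step 2: rho = 1 / sigma = 1 / 3.22550e+00 = 0.31 ohm*cm

0.31


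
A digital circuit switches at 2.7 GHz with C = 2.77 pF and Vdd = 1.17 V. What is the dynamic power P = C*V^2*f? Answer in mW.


Step 1: V^2 = 1.17^2 = 1.3689 V^2
Step 2: P = C*V^2*f = 2.77e-12 F * 1.3689 * 2.7e9 Hz
Step 3: P = 1.02380031e-02 W
Step 4: P = 10.238 mW

10.238


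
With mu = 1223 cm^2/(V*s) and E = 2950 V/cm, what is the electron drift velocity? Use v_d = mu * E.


Step 1: v_d = mu * E
Step 2: v_d = 1223 * 2950 = 3607850
Step 3: v_d = 3.61e+06 cm/s

3.61e+06


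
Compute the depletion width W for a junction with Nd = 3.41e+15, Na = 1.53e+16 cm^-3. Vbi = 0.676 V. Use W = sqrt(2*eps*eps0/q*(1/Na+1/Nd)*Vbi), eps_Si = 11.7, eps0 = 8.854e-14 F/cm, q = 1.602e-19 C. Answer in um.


Step 1: 1/Na + 1/Nd = 1/1.53e+16 + 1/3.41e+15 = 3.58615e-16
Step 2: 2*eps*eps0/q = 2*11.7*8.854e-14/1.602e-19 = 1.293281e+07
Step 3: W^2 = 1.293281e+07 * 3.58615e-16 * 0.676 = 3.13522e-09
Step 4: W = sqrt(3.13522e-09) = 5.599e-05 cm = 0.5599 um

0.5599


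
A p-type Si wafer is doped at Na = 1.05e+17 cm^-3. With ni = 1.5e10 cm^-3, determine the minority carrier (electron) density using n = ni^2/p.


Step 1: Majority hole concentration p ≈ Na = 1.05e+17 cm^-3
Step 2: n = ni^2 / Na = (1.5e10)^2 / 1.05e+17
Step 3: n = 2.14e+03 cm^-3

2.14e+03


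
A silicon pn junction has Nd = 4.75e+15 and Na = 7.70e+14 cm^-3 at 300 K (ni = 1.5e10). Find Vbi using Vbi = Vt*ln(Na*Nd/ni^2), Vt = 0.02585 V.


Step 1: Compute Na*Nd/ni^2 = 7.70e+14 * 4.75e+15 / (1.5e10)^2 = 1.6256e+10
Step 2: ln(1.6256e+10) = 23.5117
Step 3: Vbi = 0.02585 * 23.5117 = 0.608 V

0.608


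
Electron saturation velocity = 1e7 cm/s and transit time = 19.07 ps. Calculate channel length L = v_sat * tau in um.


Step 1: tau in seconds = 19.07 ps * 1e-12 = 1.9070e-11 s
Step 2: L = v_sat * tau = 1e7 * 1.9070e-11 = 1.9070e-04 cm
Step 3: L in um = 1.9070e-04 * 1e4 = 1.907 um

1.907


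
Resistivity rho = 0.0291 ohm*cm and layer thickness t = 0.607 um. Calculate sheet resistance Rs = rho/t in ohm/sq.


Step 1: Convert thickness to cm: t = 0.607 um = 6.0700e-05 cm
Step 2: Rs = rho / t = 0.0291 / 6.0700e-05
Step 3: Rs = 479.4 ohm/sq

479.4


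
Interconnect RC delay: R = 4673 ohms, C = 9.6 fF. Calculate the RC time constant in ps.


Step 1: tau = R * C
Step 2: tau = 4673 * 9.6 fF = 4673 * 9.6e-15 F
Step 3: tau = 4.48608e-11 s = 44.8608 ps

44.8608


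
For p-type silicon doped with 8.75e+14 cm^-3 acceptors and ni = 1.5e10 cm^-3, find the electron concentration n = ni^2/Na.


Step 1: Majority hole concentration p ≈ Na = 8.75e+14 cm^-3
Step 2: n = ni^2 / Na = (1.5e10)^2 / 8.75e+14
Step 3: n = 2.57e+05 cm^-3

2.57e+05


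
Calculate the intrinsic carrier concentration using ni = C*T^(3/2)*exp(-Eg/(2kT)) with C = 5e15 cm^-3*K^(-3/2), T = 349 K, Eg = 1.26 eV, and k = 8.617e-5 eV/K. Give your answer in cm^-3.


Step 1: Compute kT = 8.617e-5 * 349 = 0.03007333 eV
Step 2: Exponent = -Eg/(2kT) = -1.26/(2*0.03007333) = -20.94879
Step 3: T^(3/2) = 349^1.5 = 6519.86
Step 4: ni = 5e15 * 6519.86 * exp(-20.94879) = 2.60e+10 cm^-3

2.60e+10


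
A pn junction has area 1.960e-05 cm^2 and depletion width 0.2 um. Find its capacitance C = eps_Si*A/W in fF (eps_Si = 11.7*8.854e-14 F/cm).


Step 1: eps_Si = 11.7 * 8.854e-14 = 1.035918e-12 F/cm
Step 2: W in cm = 0.2 * 1e-4 = 2.00e-05 cm
Step 3: C = 1.035918e-12 * 1.960e-05 / 2.00e-05 = 1.015200e-12 F
Step 4: C = 1015.2 fF

1015.2


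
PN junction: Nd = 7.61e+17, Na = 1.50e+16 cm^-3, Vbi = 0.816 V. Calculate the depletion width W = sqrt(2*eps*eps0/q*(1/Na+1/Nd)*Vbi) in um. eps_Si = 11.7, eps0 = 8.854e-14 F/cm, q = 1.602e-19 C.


Step 1: 1/Na + 1/Nd = 1/1.50e+16 + 1/7.61e+17 = 6.79807e-17
Step 2: 2*eps*eps0/q = 2*11.7*8.854e-14/1.602e-19 = 1.293281e+07
Step 3: W^2 = 1.293281e+07 * 6.79807e-17 * 0.816 = 7.17412e-10
Step 4: W = sqrt(7.17412e-10) = 2.678e-05 cm = 0.2678 um

0.2678


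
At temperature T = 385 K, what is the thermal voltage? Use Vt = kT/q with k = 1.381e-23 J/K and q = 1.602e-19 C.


Step 1: kT = 1.381e-23 * 385 = 5.31685e-21 J
Step 2: Vt = kT/q = 5.31685e-21 / 1.602e-19
Step 3: Vt = 0.03319 V

0.03319


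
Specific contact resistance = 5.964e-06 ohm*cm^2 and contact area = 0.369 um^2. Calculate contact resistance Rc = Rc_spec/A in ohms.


Step 1: Convert area to cm^2: 0.369 um^2 = 3.6900e-09 cm^2
Step 2: Rc = Rc_spec / A = 5.964e-06 / 3.6900e-09
Step 3: Rc = 1.62e+03 ohms

1.62e+03


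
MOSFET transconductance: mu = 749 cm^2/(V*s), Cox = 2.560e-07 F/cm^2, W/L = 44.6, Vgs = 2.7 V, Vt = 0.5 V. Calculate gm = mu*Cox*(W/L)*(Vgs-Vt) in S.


Step 1: Vov = Vgs - Vt = 2.7 - 0.5 = 2.2 V
Step 2: gm = mu * Cox * (W/L) * Vov
Step 3: gm = 749 * 2.560e-07 * 44.6 * 2.2 = 1.88e-02 S

1.88e-02


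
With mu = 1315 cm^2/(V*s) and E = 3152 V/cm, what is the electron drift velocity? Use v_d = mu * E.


Step 1: v_d = mu * E
Step 2: v_d = 1315 * 3152 = 4144880
Step 3: v_d = 4.14e+06 cm/s

4.14e+06


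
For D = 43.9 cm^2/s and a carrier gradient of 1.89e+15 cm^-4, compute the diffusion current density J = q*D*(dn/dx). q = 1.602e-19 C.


Step 1: J = q * D * (dn/dx)
Step 2: J = 1.602e-19 * 43.9 * 1.89e+15
Step 3: J = 1.33e-02 A/cm^2

1.33e-02


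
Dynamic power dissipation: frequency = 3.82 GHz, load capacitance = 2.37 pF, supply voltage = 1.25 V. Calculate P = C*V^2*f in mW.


Step 1: V^2 = 1.25^2 = 1.5625 V^2
Step 2: P = C*V^2*f = 2.37e-12 F * 1.5625 * 3.82e9 Hz
Step 3: P = 1.41459375e-02 W
Step 4: P = 14.146 mW

14.146


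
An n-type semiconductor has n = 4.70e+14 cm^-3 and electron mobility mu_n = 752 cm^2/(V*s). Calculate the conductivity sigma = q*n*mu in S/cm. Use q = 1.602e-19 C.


Step 1: sigma = q * n * mu
Step 2: sigma = 1.602e-19 * 4.70e+14 * 752
Step 3: sigma = 5.662e-02 S/cm

5.662e-02


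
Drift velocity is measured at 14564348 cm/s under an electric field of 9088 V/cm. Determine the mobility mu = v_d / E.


Step 1: mu = v_d / E
Step 2: mu = 14564348 / 9088
Step 3: mu = 1602.59 cm^2/(V*s)

1602.59


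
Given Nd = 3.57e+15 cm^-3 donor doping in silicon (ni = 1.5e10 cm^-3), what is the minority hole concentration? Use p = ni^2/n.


Step 1: Since Nd >> ni, n ≈ Nd = 3.57e+15 cm^-3
Step 2: p = ni^2 / n = (1.5e10)^2 / 3.57e+15
Step 3: p = 2.25e20 / 3.57e+15 = 6.30e+04 cm^-3

6.30e+04


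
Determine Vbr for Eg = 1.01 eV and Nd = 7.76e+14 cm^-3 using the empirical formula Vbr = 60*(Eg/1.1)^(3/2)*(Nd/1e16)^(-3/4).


Step 1: Eg/1.1 = 1.01/1.1 = 0.918182
Step 2: (Eg/1.1)^1.5 = 0.918182^1.5 = 0.879819
Step 3: (Nd/1e16)^(-0.75) = (0.0776)^(-0.75) = 6.801484
Step 4: Vbr = 60 * 0.879819 * 6.801484 = 359.0 V

359.0


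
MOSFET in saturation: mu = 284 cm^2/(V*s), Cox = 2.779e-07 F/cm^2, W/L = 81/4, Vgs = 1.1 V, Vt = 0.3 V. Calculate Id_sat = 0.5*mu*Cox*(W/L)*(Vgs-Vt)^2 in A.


Step 1: Overdrive voltage Vov = Vgs - Vt = 1.1 - 0.3 = 0.8 V
Step 2: W/L = 81/4 = 20.25
Step 3: Id = 0.5 * 284 * 2.779e-07 * 20.25 * 0.8^2
Step 4: Id = 5.11e-04 A

5.11e-04


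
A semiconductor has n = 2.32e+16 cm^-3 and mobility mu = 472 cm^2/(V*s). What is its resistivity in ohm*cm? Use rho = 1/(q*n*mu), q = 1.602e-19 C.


Step 1: sigma = q * n * mu = 1.602e-19 * 2.32e+16 * 472 = 1.75425e+00 S/cm
Step 2: rho = 1 / sigma = 1 / 1.75425e+00 = 0.57 ohm*cm

0.57


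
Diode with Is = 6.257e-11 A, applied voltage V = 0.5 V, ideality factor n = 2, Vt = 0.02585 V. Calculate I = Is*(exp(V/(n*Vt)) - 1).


Step 1: V/(n*Vt) = 0.5/(2*0.02585) = 9.6712
Step 2: exp(9.6712) = 1.5854e+04
Step 3: I = 6.257e-11 * (1.5854e+04 - 1) = 9.92e-07 A

9.92e-07


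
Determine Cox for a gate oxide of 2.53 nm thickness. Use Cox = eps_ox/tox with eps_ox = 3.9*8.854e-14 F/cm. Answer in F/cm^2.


Step 1: eps_ox = 3.9 * 8.854e-14 = 3.45306e-13 F/cm
Step 2: tox in cm = 2.53 nm * 1e-7 = 2.5300e-07 cm
Step 3: Cox = 3.45306e-13 / 2.5300e-07 = 1.36e-06 F/cm^2

1.36e-06


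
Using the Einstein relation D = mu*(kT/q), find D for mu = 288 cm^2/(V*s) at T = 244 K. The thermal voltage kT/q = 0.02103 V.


Step 1: D = mu * (kT/q)
Step 2: D = 288 * 0.02103
Step 3: D = 6.06 cm^2/s

6.06


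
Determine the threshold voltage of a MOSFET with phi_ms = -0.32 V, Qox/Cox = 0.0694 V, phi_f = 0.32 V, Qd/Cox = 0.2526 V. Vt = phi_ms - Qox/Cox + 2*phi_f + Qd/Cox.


Step 1: Vt = phi_ms - Qox/Cox + 2*phi_f + Qd/Cox
Step 2: Vt = -0.32 - 0.0694 + 2*0.32 + 0.2526
Step 3: Vt = -0.32 - 0.0694 + 0.64 + 0.2526
Step 4: Vt = 0.5032 V

0.5032


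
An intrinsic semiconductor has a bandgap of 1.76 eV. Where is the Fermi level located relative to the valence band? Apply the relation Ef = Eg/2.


Step 1: For an intrinsic semiconductor, the Fermi level sits at midgap.
Step 2: Ef = Eg / 2 = 1.76 / 2 = 0.88 eV

0.88


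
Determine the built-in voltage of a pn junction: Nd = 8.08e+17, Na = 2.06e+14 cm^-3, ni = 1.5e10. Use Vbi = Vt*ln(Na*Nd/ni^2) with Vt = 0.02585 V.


Step 1: Compute Na*Nd/ni^2 = 2.06e+14 * 8.08e+17 / (1.5e10)^2 = 7.3977e+11
Step 2: ln(7.3977e+11) = 27.3296
Step 3: Vbi = 0.02585 * 27.3296 = 0.706 V

0.706


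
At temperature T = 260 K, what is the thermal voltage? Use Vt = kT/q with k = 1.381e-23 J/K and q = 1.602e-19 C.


Step 1: kT = 1.381e-23 * 260 = 3.5906e-21 J
Step 2: Vt = kT/q = 3.5906e-21 / 1.602e-19
Step 3: Vt = 0.02241 V

0.02241


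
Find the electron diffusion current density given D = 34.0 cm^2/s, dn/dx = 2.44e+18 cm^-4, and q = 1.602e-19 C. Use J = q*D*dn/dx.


Step 1: J = q * D * (dn/dx)
Step 2: J = 1.602e-19 * 34.0 * 2.44e+18
Step 3: J = 1.33e+01 A/cm^2

1.33e+01


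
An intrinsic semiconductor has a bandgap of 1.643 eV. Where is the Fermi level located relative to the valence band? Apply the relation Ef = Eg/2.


Step 1: For an intrinsic semiconductor, the Fermi level sits at midgap.
Step 2: Ef = Eg / 2 = 1.643 / 2 = 0.8215 eV

0.8215


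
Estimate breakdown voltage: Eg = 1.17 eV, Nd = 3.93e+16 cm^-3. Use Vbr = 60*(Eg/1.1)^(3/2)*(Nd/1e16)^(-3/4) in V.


Step 1: Eg/1.1 = 1.17/1.1 = 1.063636
Step 2: (Eg/1.1)^1.5 = 1.063636^1.5 = 1.096957
Step 3: (Nd/1e16)^(-0.75) = (3.93)^(-0.75) = 0.358266
Step 4: Vbr = 60 * 1.096957 * 0.358266 = 23.6 V

23.6


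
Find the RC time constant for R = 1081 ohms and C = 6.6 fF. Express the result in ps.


Step 1: tau = R * C
Step 2: tau = 1081 * 6.6 fF = 1081 * 6.6e-15 F
Step 3: tau = 7.1346e-12 s = 7.1346 ps

7.1346


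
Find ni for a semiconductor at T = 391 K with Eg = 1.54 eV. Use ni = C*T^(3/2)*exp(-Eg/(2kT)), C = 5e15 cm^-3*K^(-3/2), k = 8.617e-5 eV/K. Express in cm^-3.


Step 1: Compute kT = 8.617e-5 * 391 = 0.03369247 eV
Step 2: Exponent = -Eg/(2kT) = -1.54/(2*0.03369247) = -22.85377
Step 3: T^(3/2) = 391^1.5 = 7731.52
Step 4: ni = 5e15 * 7731.52 * exp(-22.85377) = 4.59e+09 cm^-3

4.59e+09


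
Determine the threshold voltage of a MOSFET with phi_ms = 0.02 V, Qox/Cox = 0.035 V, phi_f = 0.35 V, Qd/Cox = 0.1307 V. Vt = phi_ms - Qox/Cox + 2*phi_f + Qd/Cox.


Step 1: Vt = phi_ms - Qox/Cox + 2*phi_f + Qd/Cox
Step 2: Vt = 0.02 - 0.035 + 2*0.35 + 0.1307
Step 3: Vt = 0.02 - 0.035 + 0.7 + 0.1307
Step 4: Vt = 0.8157 V

0.8157


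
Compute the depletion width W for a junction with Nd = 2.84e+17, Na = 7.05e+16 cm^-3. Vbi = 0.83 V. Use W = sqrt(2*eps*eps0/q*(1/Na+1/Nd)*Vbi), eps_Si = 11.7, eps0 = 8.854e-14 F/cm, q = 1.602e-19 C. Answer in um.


Step 1: 1/Na + 1/Nd = 1/7.05e+16 + 1/2.84e+17 = 1.77055e-17
Step 2: 2*eps*eps0/q = 2*11.7*8.854e-14/1.602e-19 = 1.293281e+07
Step 3: W^2 = 1.293281e+07 * 1.77055e-17 * 0.83 = 1.90055e-10
Step 4: W = sqrt(1.90055e-10) = 1.379e-05 cm = 0.1379 um

0.1379


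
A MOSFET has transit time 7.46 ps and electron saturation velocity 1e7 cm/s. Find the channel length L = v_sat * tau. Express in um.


Step 1: tau in seconds = 7.46 ps * 1e-12 = 7.4600e-12 s
Step 2: L = v_sat * tau = 1e7 * 7.4600e-12 = 7.4600e-05 cm
Step 3: L in um = 7.4600e-05 * 1e4 = 0.746 um

0.746


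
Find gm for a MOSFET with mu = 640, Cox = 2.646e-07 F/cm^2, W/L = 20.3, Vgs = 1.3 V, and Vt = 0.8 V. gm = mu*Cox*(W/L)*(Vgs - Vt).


Step 1: Vov = Vgs - Vt = 1.3 - 0.8 = 0.5 V
Step 2: gm = mu * Cox * (W/L) * Vov
Step 3: gm = 640 * 2.646e-07 * 20.3 * 0.5 = 1.72e-03 S

1.72e-03


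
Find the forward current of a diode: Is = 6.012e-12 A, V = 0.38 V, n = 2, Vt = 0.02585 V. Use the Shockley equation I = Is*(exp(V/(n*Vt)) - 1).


Step 1: V/(n*Vt) = 0.38/(2*0.02585) = 7.3501
Step 2: exp(7.3501) = 1.5564e+03
Step 3: I = 6.012e-12 * (1.5564e+03 - 1) = 9.35e-09 A

9.35e-09


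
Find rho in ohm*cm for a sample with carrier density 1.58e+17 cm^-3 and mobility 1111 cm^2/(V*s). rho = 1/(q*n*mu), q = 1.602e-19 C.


Step 1: sigma = q * n * mu = 1.602e-19 * 1.58e+17 * 1111 = 2.81212e+01 S/cm
Step 2: rho = 1 / sigma = 1 / 2.81212e+01 = 0.03556 ohm*cm

0.03556


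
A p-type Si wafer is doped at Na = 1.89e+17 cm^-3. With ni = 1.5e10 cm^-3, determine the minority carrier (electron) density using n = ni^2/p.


Step 1: Majority hole concentration p ≈ Na = 1.89e+17 cm^-3
Step 2: n = ni^2 / Na = (1.5e10)^2 / 1.89e+17
Step 3: n = 1.19e+03 cm^-3

1.19e+03


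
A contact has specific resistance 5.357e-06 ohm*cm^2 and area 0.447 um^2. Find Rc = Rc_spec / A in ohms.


Step 1: Convert area to cm^2: 0.447 um^2 = 4.4700e-09 cm^2
Step 2: Rc = Rc_spec / A = 5.357e-06 / 4.4700e-09
Step 3: Rc = 1.20e+03 ohms

1.20e+03


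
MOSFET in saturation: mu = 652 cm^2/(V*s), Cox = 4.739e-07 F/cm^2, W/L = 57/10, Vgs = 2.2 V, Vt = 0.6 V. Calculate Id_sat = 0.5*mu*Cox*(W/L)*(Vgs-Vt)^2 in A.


Step 1: Overdrive voltage Vov = Vgs - Vt = 2.2 - 0.6 = 1.6 V
Step 2: W/L = 57/10 = 5.7
Step 3: Id = 0.5 * 652 * 4.739e-07 * 5.7 * 1.6^2
Step 4: Id = 2.25e-03 A

2.25e-03


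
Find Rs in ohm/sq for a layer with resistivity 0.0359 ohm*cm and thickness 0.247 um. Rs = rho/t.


Step 1: Convert thickness to cm: t = 0.247 um = 2.4700e-05 cm
Step 2: Rs = rho / t = 0.0359 / 2.4700e-05
Step 3: Rs = 1453.4 ohm/sq

1453.4


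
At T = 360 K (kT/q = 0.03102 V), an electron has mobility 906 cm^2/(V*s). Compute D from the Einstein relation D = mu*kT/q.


Step 1: D = mu * (kT/q)
Step 2: D = 906 * 0.03102
Step 3: D = 28.1 cm^2/s

28.1


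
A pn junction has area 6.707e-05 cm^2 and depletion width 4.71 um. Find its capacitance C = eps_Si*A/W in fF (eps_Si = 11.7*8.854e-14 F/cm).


Step 1: eps_Si = 11.7 * 8.854e-14 = 1.035918e-12 F/cm
Step 2: W in cm = 4.71 * 1e-4 = 4.71e-04 cm
Step 3: C = 1.035918e-12 * 6.707e-05 / 4.71e-04 = 1.475138e-13 F
Step 4: C = 147.51 fF

147.51


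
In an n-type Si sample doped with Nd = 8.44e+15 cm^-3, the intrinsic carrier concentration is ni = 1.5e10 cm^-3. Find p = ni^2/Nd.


Step 1: Since Nd >> ni, n ≈ Nd = 8.44e+15 cm^-3
Step 2: p = ni^2 / n = (1.5e10)^2 / 8.44e+15
Step 3: p = 2.25e20 / 8.44e+15 = 2.67e+04 cm^-3

2.67e+04
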